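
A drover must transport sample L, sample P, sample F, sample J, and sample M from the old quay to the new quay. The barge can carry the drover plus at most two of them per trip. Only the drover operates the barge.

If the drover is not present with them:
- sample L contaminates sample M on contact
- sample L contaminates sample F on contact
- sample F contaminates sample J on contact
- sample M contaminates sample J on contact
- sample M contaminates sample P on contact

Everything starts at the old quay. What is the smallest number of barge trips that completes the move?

7

Counting alone: the drover can take at most 2 across per trip to the new quay, so moving all 5 needs at least 3 loaded trips out, with a return between consecutive ones — at least 5 crossings.
The safety rule pushes this higher. Following every safe sequence of crossings, the most of the 5 that can be at the new quay as the barge arrives there on crossing 5 is 4 — never all 5.
So no plan with fewer than 7 crossings exists, and this one achieves 7:
1. Drover goes to the new quay with sample F and sample M.
2. Drover goes back to the old quay alone.
3. Drover goes to the new quay with sample L.
4. Drover goes back to the old quay with sample F and sample M.
5. Drover goes to the new quay with sample J and sample P.
6. Drover goes back to the old quay alone.
7. Drover goes to the new quay with sample F and sample M.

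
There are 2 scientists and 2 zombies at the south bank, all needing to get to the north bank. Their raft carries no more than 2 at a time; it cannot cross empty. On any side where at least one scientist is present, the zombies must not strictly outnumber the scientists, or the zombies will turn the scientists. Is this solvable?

Yes

1. 2 zombies → the north bank.  (the south bank: 2S 0Z; the north bank: 0S 2Z)
2. 1 zombie ← the south bank.  (the south bank: 2S 1Z; the north bank: 0S 1Z)
3. 2 scientists → the north bank.  (the south bank: 0S 1Z; the north bank: 2S 1Z)
4. 1 zombie ← the south bank.  (the south bank: 0S 2Z; the north bank: 2S 0Z)
5. 2 zombies → the north bank.  (the south bank: 0S 0Z; the north bank: 2S 2Z)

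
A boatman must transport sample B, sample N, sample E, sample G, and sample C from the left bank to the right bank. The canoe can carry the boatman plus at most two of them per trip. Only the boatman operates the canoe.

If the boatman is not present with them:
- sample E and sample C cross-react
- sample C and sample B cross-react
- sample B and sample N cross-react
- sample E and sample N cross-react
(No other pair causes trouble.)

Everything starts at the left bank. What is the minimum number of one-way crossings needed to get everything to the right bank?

Counting alone: the boatman can take at most 2 across per trip to the right bank, so moving all 5 needs at least 3 loaded trips out, with a return between consecutive ones — at least 5 crossings.
The plan below uses exactly 5 crossings, so it is optimal:
1. Boatman goes to the right bank with sample B and sample E.
2. Boatman goes back to the left bank alone.
3. Boatman goes to the right bank with sample G.
4. Boatman goes back to the left bank alone.
5. Boatman goes to the right bank with sample C and sample N.

5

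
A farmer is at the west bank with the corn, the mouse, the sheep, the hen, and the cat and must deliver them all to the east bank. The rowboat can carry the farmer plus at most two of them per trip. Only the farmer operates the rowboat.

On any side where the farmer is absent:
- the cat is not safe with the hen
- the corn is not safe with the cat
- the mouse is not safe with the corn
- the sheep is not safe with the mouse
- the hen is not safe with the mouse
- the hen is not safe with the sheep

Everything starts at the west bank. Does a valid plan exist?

Whatever the first load, the items left behind include a forbidden pair without the farmer. No opening move is safe, so no plan exists.

No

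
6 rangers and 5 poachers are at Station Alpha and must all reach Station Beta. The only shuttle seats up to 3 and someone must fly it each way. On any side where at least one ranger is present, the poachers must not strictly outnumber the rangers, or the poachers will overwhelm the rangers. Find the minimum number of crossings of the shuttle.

9

Counting alone: each trip to Station Beta takes at most 3 across and each return brings at least 1 back, so after t trips out (and t−1 returns) at most 3t − (t−1) of the 11 are across; that first reaches 11 at t = 5, so at least 9 crossings are needed.
The plan below uses exactly 9 crossings, so it is optimal:
1. 3 poachers → Station Beta.  (Station Alpha: 6R 2P; Station Beta: 0R 3P)
2. 1 poacher ← Station Alpha.  (Station Alpha: 6R 3P; Station Beta: 0R 2P)
3. 3 rangers → Station Beta.  (Station Alpha: 3R 3P; Station Beta: 3R 2P)
4. 1 ranger ← Station Alpha.  (Station Alpha: 4R 3P; Station Beta: 2R 2P)
5. 2 rangers and 1 poacher → Station Beta.  (Station Alpha: 2R 2P; Station Beta: 4R 3P)
6. 1 ranger ← Station Alpha.  (Station Alpha: 3R 2P; Station Beta: 3R 3P)
7. 2 rangers and 1 poacher → Station Beta.  (Station Alpha: 1R 1P; Station Beta: 5R 4P)
8. 1 ranger ← Station Alpha.  (Station Alpha: 2R 1P; Station Beta: 4R 4P)
9. 2 rangers and 1 poacher → Station Beta.  (Station Alpha: 0R 0P; Station Beta: 6R 5P)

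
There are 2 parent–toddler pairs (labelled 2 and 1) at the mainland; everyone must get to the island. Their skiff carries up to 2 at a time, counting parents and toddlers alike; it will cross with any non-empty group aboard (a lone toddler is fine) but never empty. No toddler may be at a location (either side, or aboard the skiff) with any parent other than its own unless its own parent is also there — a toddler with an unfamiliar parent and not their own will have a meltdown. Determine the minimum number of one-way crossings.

5

Counting alone: each trip to the island takes at most 2 across and each return brings at least 1 back, so after t trips out (and t−1 returns) at most 2t − (t−1) of the 4 are across; that first reaches 4 at t = 3, so at least 5 crossings are needed.
The plan below uses exactly 5 crossings, so it is optimal:
1. parent 2 and toddler 2 cross → the island.
2. parent 2 crosses ← the mainland.
3. parent 1 and parent 2 cross → the island.
4. parent 1 crosses ← the mainland.
5. parent 1 and toddler 1 cross → the island.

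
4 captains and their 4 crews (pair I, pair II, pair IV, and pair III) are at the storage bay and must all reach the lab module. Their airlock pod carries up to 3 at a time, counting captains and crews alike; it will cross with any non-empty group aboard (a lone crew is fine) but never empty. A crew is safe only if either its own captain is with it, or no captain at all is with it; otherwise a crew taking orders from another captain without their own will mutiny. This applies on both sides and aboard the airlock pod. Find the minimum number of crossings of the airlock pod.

Counting alone: each trip to the lab module takes at most 3 across and each return brings at least 1 back, so after t trips out (and t−1 returns) at most 3t − (t−1) of the 8 are across; that first reaches 8 at t = 4, so at least 7 crossings are needed.
The safety rule pushes this higher. Following every safe sequence of crossings, the most of the 8 that can be at the lab module as the airlock pod arrives there on crossing 7 is 7 — never all 8.
So no plan with fewer than 9 crossings exists, and this one achieves 9:
1. captain I and crew I cross → the lab module.
2. captain I crosses ← the storage bay.
3. captain I, captain II, and crew II cross → the lab module.
4. captain I and crew I cross ← the storage bay.
5. captain I, captain III, and captain IV cross → the lab module.
6. crew II crosses ← the storage bay.
7. crew I and crew II cross → the lab module.
8. crew I crosses ← the storage bay.
9. crew I, crew III, and crew IV cross → the lab module.

9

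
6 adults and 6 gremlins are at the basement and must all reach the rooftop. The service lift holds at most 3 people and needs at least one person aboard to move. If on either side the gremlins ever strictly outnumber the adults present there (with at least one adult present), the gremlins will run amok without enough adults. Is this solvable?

Following every safe sequence of crossings from the start, the most of the 12 that can be at the rooftop as the service lift arrives there on crossings 1, 3, 5 is 3, 5, 6 respectively; the best ever achieved is 6 of 12.
From crossing 7 on, no configuration arises that was not already reachable earlier: only 17 distinct safe configurations (who is on which side, and where the service lift is) can ever be reached, none of them has everyone across, and every continuation just revisits them. They are: 0 adults + 0 gremlins across (service lift back at the start); 0 adults + 1 gremlin across (service lift there); 0 adults + 1 gremlin across (service lift back at the start); 0 adults + 2 gremlins across (service lift there); 0 adults + 2 gremlins across (service lift back at the start); 0 adults + 3 gremlins across (service lift there); 0 adults + 3 gremlins across (service lift back at the start); 0 adults + 4 gremlins across (service lift there); 0 adults + 4 gremlins across (service lift back at the start); 0 adults + 5 gremlins across (service lift there); 0 adults + 5 gremlins across (service lift back at the start); 0 adults + 6 gremlins across (service lift there); 1 adult + 1 gremlin across (service lift there); 1 adult + 1 gremlin across (service lift back at the start); 2 adults + 2 gremlins across (service lift there); 2 adults + 2 gremlins across (service lift back at the start); 3 adults + 3 gremlins across (service lift there). So no valid plan exists.

No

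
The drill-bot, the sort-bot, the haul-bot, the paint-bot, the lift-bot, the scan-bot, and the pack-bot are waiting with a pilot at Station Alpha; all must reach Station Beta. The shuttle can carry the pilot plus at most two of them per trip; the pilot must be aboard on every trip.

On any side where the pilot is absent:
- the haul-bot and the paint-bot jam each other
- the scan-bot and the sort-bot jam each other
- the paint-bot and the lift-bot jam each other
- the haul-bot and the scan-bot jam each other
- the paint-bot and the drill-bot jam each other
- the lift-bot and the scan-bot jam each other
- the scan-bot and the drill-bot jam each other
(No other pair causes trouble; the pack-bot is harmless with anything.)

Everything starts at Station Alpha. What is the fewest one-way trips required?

9

Counting alone: the pilot can take at most 2 across per trip to Station Beta, so moving all 7 needs at least 4 loaded trips out, with a return between consecutive ones — at least 7 crossings.
The safety rule pushes this higher. Following every safe sequence of crossings, the most of the 7 that can be at Station Beta as the shuttle arrives there on crossing 7 is 6 — never all 7.
So no plan with fewer than 9 crossings exists, and this one achieves 9:
1. Pilot goes to Station Beta with the paint-bot and the scan-bot.
2. Pilot goes back to Station Alpha alone.
3. Pilot goes to Station Beta with the pack-bot.
4. Pilot goes back to Station Alpha alone.
5. Pilot goes to Station Beta with the drill-bot and the sort-bot.
6. Pilot goes back to Station Alpha with the paint-bot and the scan-bot.
7. Pilot goes to Station Beta with the haul-bot and the lift-bot.
8. Pilot goes back to Station Alpha alone.
9. Pilot goes to Station Beta with the paint-bot and the scan-bot.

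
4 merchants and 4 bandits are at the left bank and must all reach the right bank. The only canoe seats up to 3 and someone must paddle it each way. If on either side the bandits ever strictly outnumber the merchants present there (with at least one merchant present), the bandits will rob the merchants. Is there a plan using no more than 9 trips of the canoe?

Yes

Yes — this plan uses 9 crossings (≤ 9):
1. 2 bandits → the right bank.  (the left bank: 4M 2B; the right bank: 0M 2B)
2. 1 bandit ← the left bank.  (the left bank: 4M 3B; the right bank: 0M 1B)
3. 3 bandits → the right bank.  (the left bank: 4M 0B; the right bank: 0M 4B)
4. 1 bandit ← the left bank.  (the left bank: 4M 1B; the right bank: 0M 3B)
5. 3 merchants → the right bank.  (the left bank: 1M 1B; the right bank: 3M 3B)
6. 1 merchant and 1 bandit ← the left bank.  (the left bank: 2M 2B; the right bank: 2M 2B)
7. 2 merchants → the right bank.  (the left bank: 0M 2B; the right bank: 4M 2B)
8. 1 bandit ← the left bank.  (the left bank: 0M 3B; the right bank: 4M 1B)
9. 3 bandits → the right bank.  (the left bank: 0M 0B; the right bank: 4M 4B)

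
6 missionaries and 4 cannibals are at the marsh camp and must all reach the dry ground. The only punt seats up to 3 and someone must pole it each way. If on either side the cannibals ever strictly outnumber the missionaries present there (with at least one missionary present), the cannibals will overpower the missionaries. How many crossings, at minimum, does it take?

Counting alone: each trip to the dry ground takes at most 3 across and each return brings at least 1 back, so after t trips out (and t−1 returns) at most 3t − (t−1) of the 10 are across; that first reaches 10 at t = 5, so at least 9 crossings are needed.
The plan below uses exactly 9 crossings, so it is optimal:
1. 2 cannibals → the dry ground.  (the marsh camp: 6M 2C; the dry ground: 0M 2C)
2. 1 cannibal ← the marsh camp.  (the marsh camp: 6M 3C; the dry ground: 0M 1C)
3. 3 cannibals → the dry ground.  (the marsh camp: 6M 0C; the dry ground: 0M 4C)
4. 1 cannibal ← the marsh camp.  (the marsh camp: 6M 1C; the dry ground: 0M 3C)
5. 3 missionaries → the dry ground.  (the marsh camp: 3M 1C; the dry ground: 3M 3C)
6. 1 cannibal ← the marsh camp.  (the marsh camp: 3M 2C; the dry ground: 3M 2C)
7. 1 missionary and 2 cannibals → the dry ground.  (the marsh camp: 2M 0C; the dry ground: 4M 4C)
8. 1 cannibal ← the marsh camp.  (the marsh camp: 2M 1C; the dry ground: 4M 3C)
9. 2 missionaries and 1 cannibal → the dry ground.  (the marsh camp: 0M 0C; the dry ground: 6M 4C)

9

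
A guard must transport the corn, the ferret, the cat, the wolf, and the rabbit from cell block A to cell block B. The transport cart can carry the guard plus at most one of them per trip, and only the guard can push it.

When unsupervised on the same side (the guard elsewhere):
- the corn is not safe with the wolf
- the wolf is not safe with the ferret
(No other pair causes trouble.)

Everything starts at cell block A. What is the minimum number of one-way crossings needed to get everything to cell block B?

11

Counting alone: the guard can take at most 1 across per trip to cell block B, so moving all 5 needs at least 5 loaded trips out, with a return between consecutive ones — at least 9 crossings.
The safety rule pushes this higher. Following every safe sequence of crossings, the most of the 5 that can be at cell block B as the transport cart arrives there on crossing 9 is 4 — never all 5.
So no plan with fewer than 11 crossings exists, and this one achieves 11:
1. Guard goes to cell block B with the wolf.
2. Guard goes back to cell block A alone.
3. Guard goes to cell block B with the corn.
4. Guard goes back to cell block A with the wolf.
5. Guard goes to cell block B with the ferret.
6. Guard goes back to cell block A alone.
7. Guard goes to cell block B with the cat.
8. Guard goes back to cell block A alone.
9. Guard goes to cell block B with the rabbit.
10. Guard goes back to cell block A alone.
11. Guard goes to cell block B with the wolf.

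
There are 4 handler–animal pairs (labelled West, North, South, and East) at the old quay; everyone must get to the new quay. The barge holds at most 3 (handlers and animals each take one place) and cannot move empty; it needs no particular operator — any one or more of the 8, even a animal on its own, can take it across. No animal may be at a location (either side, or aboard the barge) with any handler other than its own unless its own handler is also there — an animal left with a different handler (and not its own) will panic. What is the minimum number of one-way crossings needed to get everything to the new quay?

9

Counting alone: each trip to the new quay takes at most 3 across and each return brings at least 1 back, so after t trips out (and t−1 returns) at most 3t − (t−1) of the 8 are across; that first reaches 8 at t = 4, so at least 7 crossings are needed.
The safety rule pushes this higher. Following every safe sequence of crossings, the most of the 8 that can be at the new quay as the barge arrives there on crossing 7 is 7 — never all 8.
So no plan with fewer than 9 crossings exists, and this one achieves 9:
1. animal West and handler West cross → the new quay.
2. handler West crosses ← the old quay.
3. animal North, handler North, and handler West cross → the new quay.
4. animal West and handler West cross ← the old quay.
5. handler East, handler South, and handler West cross → the new quay.
6. animal North crosses ← the old quay.
7. animal North and animal West cross → the new quay.
8. animal West crosses ← the old quay.
9. animal East, animal South, and animal West cross → the new quay.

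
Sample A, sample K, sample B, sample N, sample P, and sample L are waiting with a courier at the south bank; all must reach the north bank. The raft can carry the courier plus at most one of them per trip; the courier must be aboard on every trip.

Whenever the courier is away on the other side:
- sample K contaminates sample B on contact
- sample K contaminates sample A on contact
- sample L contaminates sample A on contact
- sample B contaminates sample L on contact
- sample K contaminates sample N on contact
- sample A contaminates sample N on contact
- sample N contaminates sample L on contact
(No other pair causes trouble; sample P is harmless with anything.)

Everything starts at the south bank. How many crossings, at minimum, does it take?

Whatever the first load, the items left behind include a forbidden pair without the courier. No opening move is safe, so no plan exists.

impossible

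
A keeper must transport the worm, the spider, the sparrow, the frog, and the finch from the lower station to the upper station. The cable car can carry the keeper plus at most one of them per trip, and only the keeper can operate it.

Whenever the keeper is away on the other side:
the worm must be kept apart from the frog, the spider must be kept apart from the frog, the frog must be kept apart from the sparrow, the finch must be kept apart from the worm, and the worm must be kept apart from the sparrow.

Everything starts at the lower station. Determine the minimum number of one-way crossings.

Whatever the first load, the items left behind include a forbidden pair without the keeper. No opening move is safe, so no plan exists.

impossible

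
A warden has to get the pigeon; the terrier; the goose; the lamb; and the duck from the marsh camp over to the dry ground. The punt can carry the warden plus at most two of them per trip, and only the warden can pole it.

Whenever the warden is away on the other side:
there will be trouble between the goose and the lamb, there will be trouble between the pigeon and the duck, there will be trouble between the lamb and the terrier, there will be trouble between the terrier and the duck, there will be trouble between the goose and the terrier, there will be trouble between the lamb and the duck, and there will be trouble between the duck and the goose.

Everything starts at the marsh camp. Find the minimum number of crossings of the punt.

impossible

Whatever the first load, the items left behind include a forbidden pair without the warden. No opening move is safe, so no plan exists.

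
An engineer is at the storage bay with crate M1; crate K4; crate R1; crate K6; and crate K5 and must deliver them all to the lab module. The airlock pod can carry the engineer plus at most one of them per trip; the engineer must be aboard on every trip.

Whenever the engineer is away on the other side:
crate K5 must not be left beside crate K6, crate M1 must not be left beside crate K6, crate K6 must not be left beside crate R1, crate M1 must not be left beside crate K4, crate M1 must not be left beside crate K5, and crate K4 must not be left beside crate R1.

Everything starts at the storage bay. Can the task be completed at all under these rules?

No

Whatever the first load, the items left behind include a forbidden pair without the engineer. No opening move is safe, so no plan exists.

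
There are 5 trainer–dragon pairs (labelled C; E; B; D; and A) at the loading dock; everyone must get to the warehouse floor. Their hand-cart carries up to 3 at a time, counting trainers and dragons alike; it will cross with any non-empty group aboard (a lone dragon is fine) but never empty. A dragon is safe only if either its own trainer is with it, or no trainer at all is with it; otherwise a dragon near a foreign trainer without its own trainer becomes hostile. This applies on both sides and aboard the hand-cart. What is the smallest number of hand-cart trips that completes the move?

11

Counting alone: each trip to the warehouse floor takes at most 3 across and each return brings at least 1 back, so after t trips out (and t−1 returns) at most 3t − (t−1) of the 10 are across; that first reaches 10 at t = 5, so at least 9 crossings are needed.
The safety rule pushes this higher. Following every safe sequence of crossings, the most of the 10 that can be at the warehouse floor as the hand-cart arrives there on crossing 9 is 9 — never all 10.
So no plan with fewer than 11 crossings exists, and this one achieves 11:
1. dragon C and trainer C cross → the warehouse floor.
2. trainer C crosses ← the loading dock.
3. dragon B, dragon D, and dragon E cross → the warehouse floor.
4. dragon C crosses ← the loading dock.
5. trainer B, trainer D, and trainer E cross → the warehouse floor.
6. dragon E and trainer E cross ← the loading dock.
7. trainer A, trainer C, and trainer E cross → the warehouse floor.
8. dragon B crosses ← the loading dock.
9. dragon C and dragon E cross → the warehouse floor.
10. dragon C crosses ← the loading dock.
11. dragon A, dragon B, and dragon C cross → the warehouse floor.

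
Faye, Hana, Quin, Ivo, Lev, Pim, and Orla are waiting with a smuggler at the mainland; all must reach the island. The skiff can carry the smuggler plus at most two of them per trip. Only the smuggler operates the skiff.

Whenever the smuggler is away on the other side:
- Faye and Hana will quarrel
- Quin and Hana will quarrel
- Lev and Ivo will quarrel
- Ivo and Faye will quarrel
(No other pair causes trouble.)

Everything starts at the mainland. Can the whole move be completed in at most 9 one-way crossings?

Yes — this plan uses 9 crossings (≤ 9):
1. Smuggler goes to the island with Hana and Ivo.  [the mainland: Faye, Lev, Orla, Pim, Quin | the island: Hana, Ivo]
2. Smuggler goes back to the mainland alone.  [the mainland: Faye, Lev, Orla, Pim, Quin | the island: Hana, Ivo]
3. Smuggler goes to the island with Faye.  [the mainland: Lev, Orla, Pim, Quin | the island: Faye, Hana, Ivo]
4. Smuggler goes back to the mainland with Hana and Ivo.  [the mainland: Hana, Ivo, Lev, Orla, Pim, Quin | the island: Faye]
5. Smuggler goes to the island with Lev and Quin.  [the mainland: Hana, Ivo, Orla, Pim | the island: Faye, Lev, Quin]
6. Smuggler goes back to the mainland alone.  [the mainland: Hana, Ivo, Orla, Pim | the island: Faye, Lev, Quin]
7. Smuggler goes to the island with Orla and Pim.  [the mainland: Hana, Ivo | the island: Faye, Lev, Orla, Pim, Quin]
8. Smuggler goes back to the mainland alone.  [the mainland: Hana, Ivo | the island: Faye, Lev, Orla, Pim, Quin]
9. Smuggler goes to the island with Hana and Ivo.  [the mainland: — | the island: Faye, Hana, Ivo, Lev, Orla, Pim, Quin]

Yes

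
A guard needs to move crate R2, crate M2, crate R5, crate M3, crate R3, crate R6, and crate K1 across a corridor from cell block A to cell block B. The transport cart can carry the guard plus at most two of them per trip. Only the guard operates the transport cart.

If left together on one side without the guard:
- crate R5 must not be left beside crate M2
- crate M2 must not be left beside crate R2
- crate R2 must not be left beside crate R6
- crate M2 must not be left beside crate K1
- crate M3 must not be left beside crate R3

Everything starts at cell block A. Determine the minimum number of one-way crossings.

Whatever the first load, the items left behind include a forbidden pair without the guard. No opening move is safe, so no plan exists.

impossible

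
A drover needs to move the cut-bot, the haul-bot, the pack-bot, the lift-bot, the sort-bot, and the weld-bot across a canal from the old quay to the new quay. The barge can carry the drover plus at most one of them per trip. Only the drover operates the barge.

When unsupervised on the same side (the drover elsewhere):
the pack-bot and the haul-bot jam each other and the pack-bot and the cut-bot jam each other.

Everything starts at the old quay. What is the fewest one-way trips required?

Counting alone: the drover can take at most 1 across per trip to the new quay, so moving all 6 needs at least 6 loaded trips out, with a return between consecutive ones — at least 11 crossings.
The safety rule pushes this higher. Following every safe sequence of crossings, the most of the 6 that can be at the new quay as the barge arrives there on crossing 11 is 5 — never all 6.
So no plan with fewer than 13 crossings exists, and this one achieves 13:
1. Drover goes to the new quay with the pack-bot.
2. Drover goes back to the old quay alone.
3. Drover goes to the new quay with the cut-bot.
4. Drover goes back to the old quay with the pack-bot.
5. Drover goes to the new quay with the haul-bot.
6. Drover goes back to the old quay alone.
7. Drover goes to the new quay with the lift-bot.
8. Drover goes back to the old quay alone.
9. Drover goes to the new quay with the sort-bot.
10. Drover goes back to the old quay alone.
11. Drover goes to the new quay with the weld-bot.
12. Drover goes back to the old quay alone.
13. Drover goes to the new quay with the pack-bot.

13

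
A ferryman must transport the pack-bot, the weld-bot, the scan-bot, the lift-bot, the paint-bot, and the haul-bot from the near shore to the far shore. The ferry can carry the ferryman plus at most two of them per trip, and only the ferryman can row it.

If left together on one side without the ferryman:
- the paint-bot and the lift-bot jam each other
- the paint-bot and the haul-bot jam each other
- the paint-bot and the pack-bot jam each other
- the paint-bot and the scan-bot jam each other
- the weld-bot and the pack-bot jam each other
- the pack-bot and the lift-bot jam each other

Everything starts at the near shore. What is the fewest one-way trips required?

9

Counting alone: the ferryman can take at most 2 across per trip to the far shore, so moving all 6 needs at least 3 loaded trips out, with a return between consecutive ones — at least 5 crossings.
The safety rule pushes this higher. Following every safe sequence of crossings, the most of the 6 that can be at the far shore as the ferry arrives there on crossings 5, 7 is 4, 5 respectively — never all 6.
So no plan with fewer than 9 crossings exists, and this one achieves 9:
1. Ferryman goes to the far shore with the pack-bot and the paint-bot.  [the near shore: the haul-bot, the lift-bot, the scan-bot, the weld-bot | the far shore: the pack-bot, the paint-bot]
2. Ferryman goes back to the near shore with the pack-bot.  [the near shore: the haul-bot, the lift-bot, the pack-bot, the scan-bot, the weld-bot | the far shore: the paint-bot]
3. Ferryman goes to the far shore with the pack-bot and the weld-bot.  [the near shore: the haul-bot, the lift-bot, the scan-bot | the far shore: the pack-bot, the paint-bot, the weld-bot]
4. Ferryman goes back to the near shore with the pack-bot.  [the near shore: the haul-bot, the lift-bot, the pack-bot, the scan-bot | the far shore: the paint-bot, the weld-bot]
5. Ferryman goes to the far shore with the lift-bot and the scan-bot.  [the near shore: the haul-bot, the pack-bot | the far shore: the lift-bot, the paint-bot, the scan-bot, the weld-bot]
6. Ferryman goes back to the near shore with the paint-bot.  [the near shore: the haul-bot, the pack-bot, the paint-bot | the far shore: the lift-bot, the scan-bot, the weld-bot]
7. Ferryman goes to the far shore with the haul-bot and the pack-bot.  [the near shore: the paint-bot | the far shore: the haul-bot, the lift-bot, the pack-bot, the scan-bot, the weld-bot]
8. Ferryman goes back to the near shore with the pack-bot.  [the near shore: the pack-bot, the paint-bot | the far shore: the haul-bot, the lift-bot, the scan-bot, the weld-bot]
9. Ferryman goes to the far shore with the pack-bot and the paint-bot.  [the near shore: — | the far shore: the haul-bot, the lift-bot, the pack-bot, the paint-bot, the scan-bot, the weld-bot]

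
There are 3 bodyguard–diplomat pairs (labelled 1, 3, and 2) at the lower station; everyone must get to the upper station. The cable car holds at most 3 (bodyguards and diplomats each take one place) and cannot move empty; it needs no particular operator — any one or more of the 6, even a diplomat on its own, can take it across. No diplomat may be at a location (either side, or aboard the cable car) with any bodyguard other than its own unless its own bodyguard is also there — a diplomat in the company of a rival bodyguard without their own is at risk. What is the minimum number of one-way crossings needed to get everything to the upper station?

5

Counting alone: each trip to the upper station takes at most 3 across and each return brings at least 1 back, so after t trips out (and t−1 returns) at most 3t − (t−1) of the 6 are across; that first reaches 6 at t = 3, so at least 5 crossings are needed.
The plan below uses exactly 5 crossings, so it is optimal:
1. bodyguard 1 and diplomat 1 cross → the upper station.
2. bodyguard 1 crosses ← the lower station.
3. bodyguard 1, bodyguard 2, and bodyguard 3 cross → the upper station.
4. diplomat 1 crosses ← the lower station.
5. diplomat 1, diplomat 2, and diplomat 3 cross → the upper station.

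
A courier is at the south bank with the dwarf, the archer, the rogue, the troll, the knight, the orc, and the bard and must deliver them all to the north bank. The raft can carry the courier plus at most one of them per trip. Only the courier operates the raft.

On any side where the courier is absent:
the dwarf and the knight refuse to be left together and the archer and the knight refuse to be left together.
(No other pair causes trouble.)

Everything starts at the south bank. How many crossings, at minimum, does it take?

Counting alone: the courier can take at most 1 across per trip to the north bank, so moving all 7 needs at least 7 loaded trips out, with a return between consecutive ones — at least 13 crossings.
The safety rule pushes this higher. Following every safe sequence of crossings, the most of the 7 that can be at the north bank as the raft arrives there on crossing 13 is 6 — never all 7.
So no plan with fewer than 15 crossings exists, and this one achieves 15:
1. Courier goes to the north bank with the knight.
2. Courier goes back to the south bank alone.
3. Courier goes to the north bank with the dwarf.
4. Courier goes back to the south bank with the knight.
5. Courier goes to the north bank with the archer.
6. Courier goes back to the south bank alone.
7. Courier goes to the north bank with the rogue.
8. Courier goes back to the south bank alone.
9. Courier goes to the north bank with the troll.
10. Courier goes back to the south bank alone.
11. Courier goes to the north bank with the orc.
12. Courier goes back to the south bank alone.
13. Courier goes to the north bank with the bard.
14. Courier goes back to the south bank alone.
15. Courier goes to the north bank with the knight.

15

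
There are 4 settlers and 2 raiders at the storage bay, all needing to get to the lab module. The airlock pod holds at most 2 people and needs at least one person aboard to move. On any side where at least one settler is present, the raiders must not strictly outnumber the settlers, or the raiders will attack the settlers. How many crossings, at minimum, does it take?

Counting alone: each trip to the lab module takes at most 2 across and each return brings at least 1 back, so after t trips out (and t−1 returns) at most 2t − (t−1) of the 6 are across; that first reaches 6 at t = 5, so at least 9 crossings are needed.
The plan below uses exactly 9 crossings, so it is optimal:
1. 2 raiders → the lab module.  (the storage bay: 4S 0R; the lab module: 0S 2R)
2. 1 raider ← the storage bay.  (the storage bay: 4S 1R; the lab module: 0S 1R)
3. 2 settlers → the lab module.  (the storage bay: 2S 1R; the lab module: 2S 1R)
4. 1 raider ← the storage bay.  (the storage bay: 2S 2R; the lab module: 2S 0R)
5. 2 raiders → the lab module.  (the storage bay: 2S 0R; the lab module: 2S 2R)
6. 1 raider ← the storage bay.  (the storage bay: 2S 1R; the lab module: 2S 1R)
7. 1 settler and 1 raider → the lab module.  (the storage bay: 1S 0R; the lab module: 3S 2R)
8. 1 raider ← the storage bay.  (the storage bay: 1S 1R; the lab module: 3S 1R)
9. 1 settler and 1 raider → the lab module.  (the storage bay: 0S 0R; the lab module: 4S 2R)

9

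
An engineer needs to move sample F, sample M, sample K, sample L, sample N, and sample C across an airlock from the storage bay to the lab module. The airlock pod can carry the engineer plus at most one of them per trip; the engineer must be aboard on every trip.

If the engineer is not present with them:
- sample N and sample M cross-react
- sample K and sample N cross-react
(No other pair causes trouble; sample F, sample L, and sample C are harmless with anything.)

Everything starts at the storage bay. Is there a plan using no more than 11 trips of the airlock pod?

No

Counting alone: the engineer can take at most 1 across per trip to the lab module, so moving all 6 needs at least 6 loaded trips out, with a return between consecutive ones — at least 11 crossings.
The safety rule pushes this higher. Following every safe sequence of crossings, the most of the 6 that can be at the lab module as the airlock pod arrives there on crossing 11 is 5 — never all 6.
So the move cannot be finished within 11 crossings. (The shortest complete plan takes 13:)
1. Engineer goes to the lab module with sample N.
2. Engineer goes back to the storage bay alone.
3. Engineer goes to the lab module with sample F.
4. Engineer goes back to the storage bay alone.
5. Engineer goes to the lab module with sample M.
6. Engineer goes back to the storage bay with sample N.
7. Engineer goes to the lab module with sample K.
8. Engineer goes back to the storage bay alone.
9. Engineer goes to the lab module with sample L.
10. Engineer goes back to the storage bay alone.
11. Engineer goes to the lab module with sample C.
12. Engineer goes back to the storage bay alone.
13. Engineer goes to the lab module with sample N.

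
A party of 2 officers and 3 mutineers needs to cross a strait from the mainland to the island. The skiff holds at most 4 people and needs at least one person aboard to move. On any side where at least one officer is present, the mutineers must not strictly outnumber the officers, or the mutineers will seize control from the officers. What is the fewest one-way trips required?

impossible

The mutineers already outnumber the officers at the mainland before anyone moves, so the starting position itself is disallowed.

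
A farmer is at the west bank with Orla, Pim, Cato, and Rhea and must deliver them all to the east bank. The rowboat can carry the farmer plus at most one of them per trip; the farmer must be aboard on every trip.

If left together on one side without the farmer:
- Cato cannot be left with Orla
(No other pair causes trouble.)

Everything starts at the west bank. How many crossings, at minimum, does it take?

Counting alone: the farmer can take at most 1 across per trip to the east bank, so moving all 4 needs at least 4 loaded trips out, with a return between consecutive ones — at least 7 crossings.
The plan below uses exactly 7 crossings, so it is optimal:
1. Farmer goes to the east bank with Orla.
2. Farmer goes back to the west bank alone.
3. Farmer goes to the east bank with Pim.
4. Farmer goes back to the west bank alone.
5. Farmer goes to the east bank with Rhea.
6. Farmer goes back to the west bank alone.
7. Farmer goes to the east bank with Cato.

7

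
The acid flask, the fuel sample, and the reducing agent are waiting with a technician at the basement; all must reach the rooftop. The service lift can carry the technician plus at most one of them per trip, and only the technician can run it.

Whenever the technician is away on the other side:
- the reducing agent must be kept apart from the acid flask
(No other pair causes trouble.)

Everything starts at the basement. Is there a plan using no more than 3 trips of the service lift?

No

Counting alone: the technician can take at most 1 across per trip to the rooftop, so moving all 3 needs at least 3 loaded trips out, with a return between consecutive ones — at least 5 crossings.
Since 3 < 5, 3 crossings cannot be enough. (The shortest complete plan in fact takes 5:)
1. Technician goes to the rooftop with the acid flask.
2. Technician goes back to the basement alone.
3. Technician goes to the rooftop with the fuel sample.
4. Technician goes back to the basement alone.
5. Technician goes to the rooftop with the reducing agent.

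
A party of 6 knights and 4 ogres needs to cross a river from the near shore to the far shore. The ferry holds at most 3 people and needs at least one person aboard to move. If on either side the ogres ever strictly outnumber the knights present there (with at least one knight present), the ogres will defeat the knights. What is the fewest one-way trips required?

9

Counting alone: each trip to the far shore takes at most 3 across and each return brings at least 1 back, so after t trips out (and t−1 returns) at most 3t − (t−1) of the 10 are across; that first reaches 10 at t = 5, so at least 9 crossings are needed.
The plan below uses exactly 9 crossings, so it is optimal:
1. 2 ogres → the far shore.  (the near shore: 6K 2O; the far shore: 0K 2O)
2. 1 ogre ← the near shore.  (the near shore: 6K 3O; the far shore: 0K 1O)
3. 3 ogres → the far shore.  (the near shore: 6K 0O; the far shore: 0K 4O)
4. 1 ogre ← the near shore.  (the near shore: 6K 1O; the far shore: 0K 3O)
5. 3 knights → the far shore.  (the near shore: 3K 1O; the far shore: 3K 3O)
6. 1 ogre ← the near shore.  (the near shore: 3K 2O; the far shore: 3K 2O)
7. 1 knight and 2 ogres → the far shore.  (the near shore: 2K 0O; the far shore: 4K 4O)
8. 1 ogre ← the near shore.  (the near shore: 2K 1O; the far shore: 4K 3O)
9. 2 knights and 1 ogre → the far shore.  (the near shore: 0K 0O; the far shore: 6K 4O)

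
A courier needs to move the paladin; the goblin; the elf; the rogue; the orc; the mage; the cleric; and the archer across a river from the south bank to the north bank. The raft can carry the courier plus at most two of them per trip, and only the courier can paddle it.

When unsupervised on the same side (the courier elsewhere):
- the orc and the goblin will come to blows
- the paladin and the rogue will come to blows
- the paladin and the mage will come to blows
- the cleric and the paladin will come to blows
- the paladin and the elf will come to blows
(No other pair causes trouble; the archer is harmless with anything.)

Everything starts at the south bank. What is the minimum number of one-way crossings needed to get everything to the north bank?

9

Counting alone: the courier can take at most 2 across per trip to the north bank, so moving all 8 needs at least 4 loaded trips out, with a return between consecutive ones — at least 7 crossings.
The safety rule pushes this higher. Following every safe sequence of crossings, the most of the 8 that can be at the north bank as the raft arrives there on crossing 7 is 7 — never all 8.
So no plan with fewer than 9 crossings exists, and this one achieves 9:
1. Courier goes to the north bank with the goblin and the paladin.
2. Courier goes back to the south bank alone.
3. Courier goes to the north bank with the archer.
4. Courier goes back to the south bank alone.
5. Courier goes to the north bank with the elf and the rogue.
6. Courier goes back to the south bank with the paladin.
7. Courier goes to the north bank with the cleric and the mage.
8. Courier goes back to the south bank alone.
9. Courier goes to the north bank with the orc and the paladin.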